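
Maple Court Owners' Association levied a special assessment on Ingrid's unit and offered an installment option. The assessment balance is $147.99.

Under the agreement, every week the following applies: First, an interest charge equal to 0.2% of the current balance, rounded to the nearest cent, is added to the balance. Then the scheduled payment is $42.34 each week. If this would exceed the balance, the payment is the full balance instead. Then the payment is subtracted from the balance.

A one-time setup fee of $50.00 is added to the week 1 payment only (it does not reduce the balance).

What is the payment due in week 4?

Week 1: $147.99 +$0.30 interest = $148.29; pay $42.34 (+ $50.00 fee) → $105.95
Week 2: $105.95 +$0.21 interest = $106.16; pay $42.34 → $63.82
Week 3: $63.82 +$0.13 interest = $63.95; pay $42.34 → $21.61
Week 4: $21.61 +$0.04 interest = $21.65; pay $21.65 → $0.00

$21.65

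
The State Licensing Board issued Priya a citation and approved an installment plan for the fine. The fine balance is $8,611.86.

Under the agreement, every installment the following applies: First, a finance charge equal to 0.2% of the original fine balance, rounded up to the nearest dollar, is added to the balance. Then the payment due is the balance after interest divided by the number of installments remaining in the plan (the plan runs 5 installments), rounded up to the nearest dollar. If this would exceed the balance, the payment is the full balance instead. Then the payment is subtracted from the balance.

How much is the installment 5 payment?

$1,762.86

Installment 1: opening $8,611.86; interest $18.00 → $8,629.86; payment $1,726.00; balance $6,903.86
Installment 2: opening $6,903.86; interest $18.00 → $6,921.86; payment $1,731.00; balance $5,190.86
Installment 3: opening $5,190.86; interest $18.00 → $5,208.86; payment $1,737.00; balance $3,471.86
Installment 4: opening $3,471.86; interest $18.00 → $3,489.86; payment $1,745.00; balance $1,744.86
Installment 5: opening $1,744.86; interest $18.00 → $1,762.86; payment $1,762.86; balance $0.00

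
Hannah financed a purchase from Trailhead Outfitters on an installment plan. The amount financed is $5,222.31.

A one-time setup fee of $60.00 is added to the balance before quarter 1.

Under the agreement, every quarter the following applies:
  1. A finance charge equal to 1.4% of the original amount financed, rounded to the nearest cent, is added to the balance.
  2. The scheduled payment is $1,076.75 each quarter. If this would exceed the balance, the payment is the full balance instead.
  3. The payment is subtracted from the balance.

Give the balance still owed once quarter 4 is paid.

# | Opening | Interest | Payment | End bal
1 | $5,282.31 | $73.11 | $1,076.75 | $4,278.67
2 | $4,278.67 | $73.11 | $1,076.75 | $3,275.03
3 | $3,275.03 | $73.11 | $1,076.75 | $2,271.39
4 | $2,271.39 | $73.11 | $1,076.75 | $1,267.75

$1,267.75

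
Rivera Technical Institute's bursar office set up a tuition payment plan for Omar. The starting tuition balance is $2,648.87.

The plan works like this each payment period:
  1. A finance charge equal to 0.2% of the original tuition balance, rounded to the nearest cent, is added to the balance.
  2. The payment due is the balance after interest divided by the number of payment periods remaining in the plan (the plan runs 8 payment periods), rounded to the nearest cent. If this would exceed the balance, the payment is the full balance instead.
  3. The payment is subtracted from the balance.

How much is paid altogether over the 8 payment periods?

$2,691.27

Payment period 1: opening $2,648.87; interest $5.30 → $2,654.17; payment $331.77; balance $2,322.40
Payment period 2: opening $2,322.40; interest $5.30 → $2,327.70; payment $332.53; balance $1,995.17
Payment period 3: opening $1,995.17; interest $5.30 → $2,000.47; payment $333.41; balance $1,667.06
Payment period 4: opening $1,667.06; interest $5.30 → $1,672.36; payment $334.47; balance $1,337.89
Payment period 5: opening $1,337.89; interest $5.30 → $1,343.19; payment $335.80; balance $1,007.39
Payment period 6: opening $1,007.39; interest $5.30 → $1,012.69; payment $337.56; balance $675.13
Payment period 7: opening $675.13; interest $5.30 → $680.43; payment $340.22; balance $340.21
Payment period 8: opening $340.21; interest $5.30 → $345.51; payment $345.51; balance $0.00
Total paid: $2,691.27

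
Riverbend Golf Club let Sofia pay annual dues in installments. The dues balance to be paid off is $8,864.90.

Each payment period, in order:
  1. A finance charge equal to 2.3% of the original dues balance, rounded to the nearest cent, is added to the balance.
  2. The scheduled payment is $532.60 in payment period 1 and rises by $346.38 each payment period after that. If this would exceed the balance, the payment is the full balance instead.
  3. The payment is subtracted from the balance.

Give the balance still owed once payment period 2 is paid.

$7,861.10

Payment period 1: $8,864.90 +$203.89 interest = $9,068.79; pay $532.60 → $8,536.19
Payment period 2: $8,536.19 +$203.89 interest = $8,740.08; pay $878.98 → $7,861.10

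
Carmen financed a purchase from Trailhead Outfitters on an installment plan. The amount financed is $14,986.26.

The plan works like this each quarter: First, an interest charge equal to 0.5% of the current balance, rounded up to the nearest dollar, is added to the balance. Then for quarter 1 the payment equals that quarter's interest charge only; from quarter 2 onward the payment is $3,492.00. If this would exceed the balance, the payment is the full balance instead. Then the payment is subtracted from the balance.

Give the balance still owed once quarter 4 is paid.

$4,684.26

# | Opening | Interest | Payment | End bal
1 | $14,986.26 | $75.00 | $75.00 | $14,986.26
2 | $14,986.26 | $75.00 | $3,492.00 | $11,569.26
3 | $11,569.26 | $58.00 | $3,492.00 | $8,135.26
4 | $8,135.26 | $41.00 | $3,492.00 | $4,684.26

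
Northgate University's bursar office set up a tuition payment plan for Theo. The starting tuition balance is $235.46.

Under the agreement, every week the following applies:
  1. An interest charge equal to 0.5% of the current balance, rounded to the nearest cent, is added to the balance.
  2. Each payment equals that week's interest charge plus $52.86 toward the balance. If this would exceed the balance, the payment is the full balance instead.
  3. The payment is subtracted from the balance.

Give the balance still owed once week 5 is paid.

$0.00

Week 1: $235.46 +$1.18 interest = $236.64; pay $54.04 → $182.60
Week 2: $182.60 +$0.91 interest = $183.51; pay $53.77 → $129.74
Week 3: $129.74 +$0.65 interest = $130.39; pay $53.51 → $76.88
Week 4: $76.88 +$0.38 interest = $77.26; pay $53.24 → $24.02
Week 5: $24.02 +$0.12 interest = $24.14; pay $24.14 → $0.00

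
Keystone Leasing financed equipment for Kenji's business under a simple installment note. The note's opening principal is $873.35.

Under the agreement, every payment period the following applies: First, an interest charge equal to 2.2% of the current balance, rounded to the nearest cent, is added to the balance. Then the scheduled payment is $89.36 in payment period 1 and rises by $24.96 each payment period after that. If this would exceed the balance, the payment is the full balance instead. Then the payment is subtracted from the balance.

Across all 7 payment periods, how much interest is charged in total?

Payment period 1: $873.35 +$19.21 interest = $892.56; pay $89.36 → $803.20
Payment period 2: $803.20 +$17.67 interest = $820.87; pay $114.32 → $706.55
Payment period 3: $706.55 +$15.54 interest = $722.09; pay $139.28 → $582.81
Payment period 4: $582.81 +$12.82 interest = $595.63; pay $164.24 → $431.39
Payment period 5: $431.39 +$9.49 interest = $440.88; pay $189.20 → $251.68
Payment period 6: $251.68 +$5.54 interest = $257.22; pay $214.16 → $43.06
Payment period 7: $43.06 +$0.95 interest = $44.01; pay $44.01 → $0.00
Total interest: $19.21 + $17.67 + $15.54 + $12.82 + $9.49 + $5.54 + $0.95 = $81.22

$81.22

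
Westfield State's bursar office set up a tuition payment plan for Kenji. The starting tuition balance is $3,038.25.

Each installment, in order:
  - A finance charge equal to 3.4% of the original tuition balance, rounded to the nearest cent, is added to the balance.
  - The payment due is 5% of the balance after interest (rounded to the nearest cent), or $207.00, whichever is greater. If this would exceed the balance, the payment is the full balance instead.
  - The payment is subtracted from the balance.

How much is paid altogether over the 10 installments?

Installment 1: opening $3,038.25; interest $103.30 → $3,141.55; payment $207.00; balance $2,934.55
Installment 2: opening $2,934.55; interest $103.30 → $3,037.85; payment $207.00; balance $2,830.85
Installment 3: opening $2,830.85; interest $103.30 → $2,934.15; payment $207.00; balance $2,727.15
Installment 4: opening $2,727.15; interest $103.30 → $2,830.45; payment $207.00; balance $2,623.45
Installment 5: opening $2,623.45; interest $103.30 → $2,726.75; payment $207.00; balance $2,519.75
Installment 6: opening $2,519.75; interest $103.30 → $2,623.05; payment $207.00; balance $2,416.05
Installment 7: opening $2,416.05; interest $103.30 → $2,519.35; payment $207.00; balance $2,312.35
Installment 8: opening $2,312.35; interest $103.30 → $2,415.65; payment $207.00; balance $2,208.65
Installment 9: opening $2,208.65; interest $103.30 → $2,311.95; payment $207.00; balance $2,104.95
Installment 10: opening $2,104.95; interest $103.30 → $2,208.25; payment $207.00; balance $2,001.25
Total paid: $2,070.00

$2,070.00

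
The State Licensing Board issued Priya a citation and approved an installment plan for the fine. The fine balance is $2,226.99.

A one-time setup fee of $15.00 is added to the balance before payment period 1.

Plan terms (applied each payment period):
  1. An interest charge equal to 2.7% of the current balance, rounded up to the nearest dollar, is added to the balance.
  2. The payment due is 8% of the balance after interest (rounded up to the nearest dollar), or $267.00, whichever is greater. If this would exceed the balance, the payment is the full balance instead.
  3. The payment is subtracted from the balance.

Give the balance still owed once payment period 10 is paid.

Payment period 1: opening $2,241.99; interest $61.00 → $2,302.99; payment $267.00; balance $2,035.99
Payment period 2: opening $2,035.99; interest $55.00 → $2,090.99; payment $267.00; balance $1,823.99
Payment period 3: opening $1,823.99; interest $50.00 → $1,873.99; payment $267.00; balance $1,606.99
Payment period 4: opening $1,606.99; interest $44.00 → $1,650.99; payment $267.00; balance $1,383.99
Payment period 5: opening $1,383.99; interest $38.00 → $1,421.99; payment $267.00; balance $1,154.99
Payment period 6: opening $1,154.99; interest $32.00 → $1,186.99; payment $267.00; balance $919.99
Payment period 7: opening $919.99; interest $25.00 → $944.99; payment $267.00; balance $677.99
Payment period 8: opening $677.99; interest $19.00 → $696.99; payment $267.00; balance $429.99
Payment period 9: opening $429.99; interest $12.00 → $441.99; payment $267.00; balance $174.99
Payment period 10: opening $174.99; interest $5.00 → $179.99; payment $179.99; balance $0.00

$0.00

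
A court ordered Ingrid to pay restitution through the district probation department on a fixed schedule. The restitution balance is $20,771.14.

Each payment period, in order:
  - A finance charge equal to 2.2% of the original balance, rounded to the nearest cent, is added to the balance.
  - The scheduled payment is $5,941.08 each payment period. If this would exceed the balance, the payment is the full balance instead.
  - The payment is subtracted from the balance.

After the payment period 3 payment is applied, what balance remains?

Payment period 1: $20,771.14 +$456.97 interest = $21,228.11; pay $5,941.08 → $15,287.03
Payment period 2: $15,287.03 +$456.97 interest = $15,744.00; pay $5,941.08 → $9,802.92
Payment period 3: $9,802.92 +$456.97 interest = $10,259.89; pay $5,941.08 → $4,318.81

$4,318.81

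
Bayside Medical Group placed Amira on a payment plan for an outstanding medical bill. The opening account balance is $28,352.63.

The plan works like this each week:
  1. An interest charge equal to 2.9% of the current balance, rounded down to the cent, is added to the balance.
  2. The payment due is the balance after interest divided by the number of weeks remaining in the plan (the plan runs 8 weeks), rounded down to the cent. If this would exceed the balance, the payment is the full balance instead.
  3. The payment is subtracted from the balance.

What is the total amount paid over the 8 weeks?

Week 1: $28,352.63 +$822.22 interest = $29,174.85; pay $3,646.85 → $25,528.00
Week 2: $25,528.00 +$740.31 interest = $26,268.31; pay $3,752.61 → $22,515.70
Week 3: $22,515.70 +$652.95 interest = $23,168.65; pay $3,861.44 → $19,307.21
Week 4: $19,307.21 +$559.90 interest = $19,867.11; pay $3,973.42 → $15,893.69
Week 5: $15,893.69 +$460.91 interest = $16,354.60; pay $4,088.65 → $12,265.95
Week 6: $12,265.95 +$355.71 interest = $12,621.66; pay $4,207.22 → $8,414.44
Week 7: $8,414.44 +$244.01 interest = $8,658.45; pay $4,329.22 → $4,329.23
Week 8: $4,329.23 +$125.54 interest = $4,454.77; pay $4,454.77 → $0.00
Total paid: $32,314.18

$32,314.18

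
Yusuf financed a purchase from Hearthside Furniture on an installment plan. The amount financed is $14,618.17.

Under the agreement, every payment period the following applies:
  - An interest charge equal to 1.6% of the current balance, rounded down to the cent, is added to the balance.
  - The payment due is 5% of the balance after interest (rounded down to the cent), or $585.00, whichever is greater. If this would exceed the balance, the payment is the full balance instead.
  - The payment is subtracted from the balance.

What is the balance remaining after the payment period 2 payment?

Payment period 1: opening $14,618.17; interest $233.89 → $14,852.06; payment $742.60; balance $14,109.46
Payment period 2: opening $14,109.46; interest $225.75 → $14,335.21; payment $716.76; balance $13,618.45

$13,618.45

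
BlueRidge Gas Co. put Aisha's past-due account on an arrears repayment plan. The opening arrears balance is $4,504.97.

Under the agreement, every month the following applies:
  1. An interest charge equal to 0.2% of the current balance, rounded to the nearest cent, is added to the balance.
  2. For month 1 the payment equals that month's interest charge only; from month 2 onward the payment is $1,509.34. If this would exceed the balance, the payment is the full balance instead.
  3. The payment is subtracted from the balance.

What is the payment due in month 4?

$1,504.31

Month 1: $4,504.97 +$9.01 interest = $4,513.98; pay $9.01 → $4,504.97
Month 2: $4,504.97 +$9.01 interest = $4,513.98; pay $1,509.34 → $3,004.64
Month 3: $3,004.64 +$6.01 interest = $3,010.65; pay $1,509.34 → $1,501.31
Month 4: $1,501.31 +$3.00 interest = $1,504.31; pay $1,504.31 → $0.00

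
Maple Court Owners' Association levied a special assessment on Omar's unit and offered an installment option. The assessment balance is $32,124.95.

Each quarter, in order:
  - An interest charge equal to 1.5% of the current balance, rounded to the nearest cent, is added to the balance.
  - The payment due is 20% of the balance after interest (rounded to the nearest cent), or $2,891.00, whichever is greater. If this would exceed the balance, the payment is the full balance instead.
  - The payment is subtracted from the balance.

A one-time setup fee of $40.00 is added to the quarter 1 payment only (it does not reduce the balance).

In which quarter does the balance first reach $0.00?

10

Quarter 1: opening $32,124.95; interest $481.87 → $32,606.82; payment $6,521.36 (+ $40.00 fee); balance $26,085.46
Quarter 2: opening $26,085.46; interest $391.28 → $26,476.74; payment $5,295.35; balance $21,181.39
Quarter 3: opening $21,181.39; interest $317.72 → $21,499.11; payment $4,299.82; balance $17,199.29
Quarter 4: opening $17,199.29; interest $257.99 → $17,457.28; payment $3,491.46; balance $13,965.82
Quarter 5: opening $13,965.82; interest $209.49 → $14,175.31; payment $2,891.00; balance $11,284.31
Quarter 6: opening $11,284.31; interest $169.26 → $11,453.57; payment $2,891.00; balance $8,562.57
Quarter 7: opening $8,562.57; interest $128.44 → $8,691.01; payment $2,891.00; balance $5,800.01
Quarter 8: opening $5,800.01; interest $87.00 → $5,887.01; payment $2,891.00; balance $2,996.01
Quarter 9: opening $2,996.01; interest $44.94 → $3,040.95; payment $2,891.00; balance $149.95
Quarter 10: opening $149.95; interest $2.25 → $152.20; payment $152.20; balance $0.00
Balance reaches $0.00 in quarter 10.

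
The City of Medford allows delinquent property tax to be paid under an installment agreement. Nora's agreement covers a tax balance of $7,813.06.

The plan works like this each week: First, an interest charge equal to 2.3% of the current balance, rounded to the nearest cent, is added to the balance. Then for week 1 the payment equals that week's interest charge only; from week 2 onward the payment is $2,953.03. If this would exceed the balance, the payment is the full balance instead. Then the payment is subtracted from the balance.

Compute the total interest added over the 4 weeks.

Week 1: opening $7,813.06; interest $179.70 → $7,992.76; payment $179.70; balance $7,813.06
Week 2: opening $7,813.06; interest $179.70 → $7,992.76; payment $2,953.03; balance $5,039.73
Week 3: opening $5,039.73; interest $115.91 → $5,155.64; payment $2,953.03; balance $2,202.61
Week 4: opening $2,202.61; interest $50.66 → $2,253.27; payment $2,253.27; balance $0.00
Total interest: $179.70 + $179.70 + $115.91 + $50.66 = $525.97

$525.97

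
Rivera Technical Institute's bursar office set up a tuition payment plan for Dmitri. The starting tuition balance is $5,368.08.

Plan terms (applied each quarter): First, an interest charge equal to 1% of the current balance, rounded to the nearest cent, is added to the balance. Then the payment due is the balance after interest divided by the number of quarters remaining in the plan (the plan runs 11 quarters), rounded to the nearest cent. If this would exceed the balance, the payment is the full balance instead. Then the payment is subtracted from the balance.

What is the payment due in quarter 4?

Quarter 1: $5,368.08 +$53.68 interest = $5,421.76; pay $492.89 → $4,928.87
Quarter 2: $4,928.87 +$49.29 interest = $4,978.16; pay $497.82 → $4,480.34
Quarter 3: $4,480.34 +$44.80 interest = $4,525.14; pay $502.79 → $4,022.35
Quarter 4: $4,022.35 +$40.22 interest = $4,062.57; pay $507.82 → $3,554.75

$507.82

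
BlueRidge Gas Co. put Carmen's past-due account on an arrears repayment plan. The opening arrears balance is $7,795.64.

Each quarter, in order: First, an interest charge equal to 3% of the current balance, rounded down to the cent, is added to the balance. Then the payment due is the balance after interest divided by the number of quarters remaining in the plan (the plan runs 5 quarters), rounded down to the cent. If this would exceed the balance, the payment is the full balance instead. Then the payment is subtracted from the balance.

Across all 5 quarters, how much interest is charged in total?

Quarter 1: opening $7,795.64; interest $233.86 → $8,029.50; payment $1,605.90; balance $6,423.60
Quarter 2: opening $6,423.60; interest $192.70 → $6,616.30; payment $1,654.07; balance $4,962.23
Quarter 3: opening $4,962.23; interest $148.86 → $5,111.09; payment $1,703.69; balance $3,407.40
Quarter 4: opening $3,407.40; interest $102.22 → $3,509.62; payment $1,754.81; balance $1,754.81
Quarter 5: opening $1,754.81; interest $52.64 → $1,807.45; payment $1,807.45; balance $0.00
Total interest: $233.86 + $192.70 + $148.86 + $102.22 + $52.64 = $730.28

$730.28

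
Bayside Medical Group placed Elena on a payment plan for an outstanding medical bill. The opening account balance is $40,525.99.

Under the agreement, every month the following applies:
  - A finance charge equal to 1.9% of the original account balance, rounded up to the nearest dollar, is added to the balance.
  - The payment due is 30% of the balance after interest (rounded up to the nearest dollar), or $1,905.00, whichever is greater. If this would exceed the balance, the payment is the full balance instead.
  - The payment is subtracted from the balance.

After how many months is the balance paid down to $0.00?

# | Opening | Interest | Payment | End bal
1 | $40,525.99 | $770.00 | $12,389.00 | $28,906.99
2 | $28,906.99 | $770.00 | $8,904.00 | $20,772.99
3 | $20,772.99 | $770.00 | $6,463.00 | $15,079.99
4 | $15,079.99 | $770.00 | $4,755.00 | $11,094.99
5 | $11,094.99 | $770.00 | $3,560.00 | $8,304.99
6 | $8,304.99 | $770.00 | $2,723.00 | $6,351.99
7 | $6,351.99 | $770.00 | $2,137.00 | $4,984.99
8 | $4,984.99 | $770.00 | $1,905.00 | $3,849.99
9 | $3,849.99 | $770.00 | $1,905.00 | $2,714.99
10 | $2,714.99 | $770.00 | $1,905.00 | $1,579.99
11 | $1,579.99 | $770.00 | $1,905.00 | $444.99
12 | $444.99 | $770.00 | $1,214.99 | $0.00
Balance reaches $0.00 in month 12.

12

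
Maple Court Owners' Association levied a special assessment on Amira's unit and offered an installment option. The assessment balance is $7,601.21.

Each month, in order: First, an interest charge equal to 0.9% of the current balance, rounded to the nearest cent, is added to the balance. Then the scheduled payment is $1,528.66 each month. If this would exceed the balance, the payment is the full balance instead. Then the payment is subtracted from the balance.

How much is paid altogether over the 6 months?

# | Opening | Interest | Payment | End bal
1 | $7,601.21 | $68.41 | $1,528.66 | $6,140.96
2 | $6,140.96 | $55.27 | $1,528.66 | $4,667.57
3 | $4,667.57 | $42.01 | $1,528.66 | $3,180.92
4 | $3,180.92 | $28.63 | $1,528.66 | $1,680.89
5 | $1,680.89 | $15.13 | $1,528.66 | $167.36
6 | $167.36 | $1.51 | $168.87 | $0.00
Total paid: $7,812.17

$7,812.17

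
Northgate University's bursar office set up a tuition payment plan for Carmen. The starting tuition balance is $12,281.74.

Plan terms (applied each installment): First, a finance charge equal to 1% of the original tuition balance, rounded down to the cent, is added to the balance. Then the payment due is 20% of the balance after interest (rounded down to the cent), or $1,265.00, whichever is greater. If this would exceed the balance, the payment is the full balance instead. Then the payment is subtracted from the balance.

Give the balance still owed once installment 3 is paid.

Installment 1: $12,281.74 +$122.81 interest = $12,404.55; pay $2,480.91 → $9,923.64
Installment 2: $9,923.64 +$122.81 interest = $10,046.45; pay $2,009.29 → $8,037.16
Installment 3: $8,037.16 +$122.81 interest = $8,159.97; pay $1,631.99 → $6,527.98

$6,527.98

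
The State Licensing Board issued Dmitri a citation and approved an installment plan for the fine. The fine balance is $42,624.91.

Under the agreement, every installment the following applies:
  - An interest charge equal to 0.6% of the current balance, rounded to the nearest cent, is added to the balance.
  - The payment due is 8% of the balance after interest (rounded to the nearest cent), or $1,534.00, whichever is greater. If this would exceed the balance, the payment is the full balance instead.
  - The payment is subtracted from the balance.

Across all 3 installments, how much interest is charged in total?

Installment 1: $42,624.91 +$255.75 interest = $42,880.66; pay $3,430.45 → $39,450.21
Installment 2: $39,450.21 +$236.70 interest = $39,686.91; pay $3,174.95 → $36,511.96
Installment 3: $36,511.96 +$219.07 interest = $36,731.03; pay $2,938.48 → $33,792.55
Total interest: $255.75 + $236.70 + $219.07 = $711.52

$711.52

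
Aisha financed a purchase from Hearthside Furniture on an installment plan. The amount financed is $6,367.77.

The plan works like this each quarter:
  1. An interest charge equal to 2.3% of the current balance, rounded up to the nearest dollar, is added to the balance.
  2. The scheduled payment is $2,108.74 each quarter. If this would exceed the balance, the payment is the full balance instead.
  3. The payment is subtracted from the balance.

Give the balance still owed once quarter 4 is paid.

$0.00

# | Opening | Interest | Payment | End bal
1 | $6,367.77 | $147.00 | $2,108.74 | $4,406.03
2 | $4,406.03 | $102.00 | $2,108.74 | $2,399.29
3 | $2,399.29 | $56.00 | $2,108.74 | $346.55
4 | $346.55 | $8.00 | $354.55 | $0.00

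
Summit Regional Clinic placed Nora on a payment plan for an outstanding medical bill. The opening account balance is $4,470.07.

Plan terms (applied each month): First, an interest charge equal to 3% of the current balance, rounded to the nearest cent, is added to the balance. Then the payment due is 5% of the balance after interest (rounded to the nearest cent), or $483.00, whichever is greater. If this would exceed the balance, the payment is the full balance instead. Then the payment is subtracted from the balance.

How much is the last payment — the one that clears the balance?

Month 1: opening $4,470.07; interest $134.10 → $4,604.17; payment $483.00; balance $4,121.17
Month 2: opening $4,121.17; interest $123.64 → $4,244.81; payment $483.00; balance $3,761.81
Month 3: opening $3,761.81; interest $112.85 → $3,874.66; payment $483.00; balance $3,391.66
Month 4: opening $3,391.66; interest $101.75 → $3,493.41; payment $483.00; balance $3,010.41
Month 5: opening $3,010.41; interest $90.31 → $3,100.72; payment $483.00; balance $2,617.72
Month 6: opening $2,617.72; interest $78.53 → $2,696.25; payment $483.00; balance $2,213.25
Month 7: opening $2,213.25; interest $66.40 → $2,279.65; payment $483.00; balance $1,796.65
Month 8: opening $1,796.65; interest $53.90 → $1,850.55; payment $483.00; balance $1,367.55
Month 9: opening $1,367.55; interest $41.03 → $1,408.58; payment $483.00; balance $925.58
Month 10: opening $925.58; interest $27.77 → $953.35; payment $483.00; balance $470.35
Month 11: opening $470.35; interest $14.11 → $484.46; payment $483.00; balance $1.46
Month 12: opening $1.46; interest $0.04 → $1.50; payment $1.50; balance $0.00

$1.50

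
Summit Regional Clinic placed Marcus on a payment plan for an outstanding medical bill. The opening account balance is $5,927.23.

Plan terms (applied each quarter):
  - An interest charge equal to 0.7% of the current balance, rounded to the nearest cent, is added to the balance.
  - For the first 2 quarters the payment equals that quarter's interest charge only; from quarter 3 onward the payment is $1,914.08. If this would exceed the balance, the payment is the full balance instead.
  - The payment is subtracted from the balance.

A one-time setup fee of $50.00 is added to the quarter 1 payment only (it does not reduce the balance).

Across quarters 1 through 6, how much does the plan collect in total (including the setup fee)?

Quarter 1: opening $5,927.23; interest $41.49 → $5,968.72; payment $41.49 (+ $50.00 fee); balance $5,927.23
Quarter 2: opening $5,927.23; interest $41.49 → $5,968.72; payment $41.49; balance $5,927.23
Quarter 3: opening $5,927.23; interest $41.49 → $5,968.72; payment $1,914.08; balance $4,054.64
Quarter 4: opening $4,054.64; interest $28.38 → $4,083.02; payment $1,914.08; balance $2,168.94
Quarter 5: opening $2,168.94; interest $15.18 → $2,184.12; payment $1,914.08; balance $270.04
Quarter 6: opening $270.04; interest $1.89 → $271.93; payment $271.93; balance $0.00
Total paid: $6,147.15

$6,147.15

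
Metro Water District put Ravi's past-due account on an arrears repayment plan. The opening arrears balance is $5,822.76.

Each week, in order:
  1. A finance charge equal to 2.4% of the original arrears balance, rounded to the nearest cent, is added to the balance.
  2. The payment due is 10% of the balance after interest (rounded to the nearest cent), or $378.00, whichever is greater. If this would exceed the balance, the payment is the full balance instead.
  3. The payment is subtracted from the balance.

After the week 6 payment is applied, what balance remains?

Week 1: $5,822.76 +$139.75 interest = $5,962.51; pay $596.25 → $5,366.26
Week 2: $5,366.26 +$139.75 interest = $5,506.01; pay $550.60 → $4,955.41
Week 3: $4,955.41 +$139.75 interest = $5,095.16; pay $509.52 → $4,585.64
Week 4: $4,585.64 +$139.75 interest = $4,725.39; pay $472.54 → $4,252.85
Week 5: $4,252.85 +$139.75 interest = $4,392.60; pay $439.26 → $3,953.34
Week 6: $3,953.34 +$139.75 interest = $4,093.09; pay $409.31 → $3,683.78

$3,683.78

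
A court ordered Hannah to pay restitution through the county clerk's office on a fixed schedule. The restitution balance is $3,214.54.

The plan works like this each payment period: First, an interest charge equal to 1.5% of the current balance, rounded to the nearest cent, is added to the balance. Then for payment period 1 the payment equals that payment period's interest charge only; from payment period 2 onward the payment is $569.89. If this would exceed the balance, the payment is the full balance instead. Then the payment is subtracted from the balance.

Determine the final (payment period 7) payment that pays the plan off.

Payment period 1: $3,214.54 +$48.22 interest = $3,262.76; pay $48.22 → $3,214.54
Payment period 2: $3,214.54 +$48.22 interest = $3,262.76; pay $569.89 → $2,692.87
Payment period 3: $2,692.87 +$40.39 interest = $2,733.26; pay $569.89 → $2,163.37
Payment period 4: $2,163.37 +$32.45 interest = $2,195.82; pay $569.89 → $1,625.93
Payment period 5: $1,625.93 +$24.39 interest = $1,650.32; pay $569.89 → $1,080.43
Payment period 6: $1,080.43 +$16.21 interest = $1,096.64; pay $569.89 → $526.75
Payment period 7: $526.75 +$7.90 interest = $534.65; pay $534.65 → $0.00

$534.65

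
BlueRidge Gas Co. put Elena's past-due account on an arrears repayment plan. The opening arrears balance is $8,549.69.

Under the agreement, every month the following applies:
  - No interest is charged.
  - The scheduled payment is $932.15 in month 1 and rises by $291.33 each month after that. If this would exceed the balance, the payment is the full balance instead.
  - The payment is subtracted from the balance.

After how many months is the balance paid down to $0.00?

6

Month 1: $8,549.69 − $932.15 → $7,617.54
Month 2: $7,617.54 − $1,223.48 → $6,394.06
Month 3: $6,394.06 − $1,514.81 → $4,879.25
Month 4: $4,879.25 − $1,806.14 → $3,073.11
Month 5: $3,073.11 − $2,097.47 → $975.64
Month 6: $975.64 − $975.64 → $0.00
Balance reaches $0.00 in month 6.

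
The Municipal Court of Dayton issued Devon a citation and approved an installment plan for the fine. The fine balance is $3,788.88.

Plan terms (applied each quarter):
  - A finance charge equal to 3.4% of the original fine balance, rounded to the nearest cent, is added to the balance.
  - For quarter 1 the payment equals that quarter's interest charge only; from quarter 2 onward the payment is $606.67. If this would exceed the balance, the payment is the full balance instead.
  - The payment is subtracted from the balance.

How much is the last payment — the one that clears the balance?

$572.75

Quarter 1: opening $3,788.88; interest $128.82 → $3,917.70; payment $128.82; balance $3,788.88
Quarter 2: opening $3,788.88; interest $128.82 → $3,917.70; payment $606.67; balance $3,311.03
Quarter 3: opening $3,311.03; interest $128.82 → $3,439.85; payment $606.67; balance $2,833.18
Quarter 4: opening $2,833.18; interest $128.82 → $2,962.00; payment $606.67; balance $2,355.33
Quarter 5: opening $2,355.33; interest $128.82 → $2,484.15; payment $606.67; balance $1,877.48
Quarter 6: opening $1,877.48; interest $128.82 → $2,006.30; payment $606.67; balance $1,399.63
Quarter 7: opening $1,399.63; interest $128.82 → $1,528.45; payment $606.67; balance $921.78
Quarter 8: opening $921.78; interest $128.82 → $1,050.60; payment $606.67; balance $443.93
Quarter 9: opening $443.93; interest $128.82 → $572.75; payment $572.75; balance $0.00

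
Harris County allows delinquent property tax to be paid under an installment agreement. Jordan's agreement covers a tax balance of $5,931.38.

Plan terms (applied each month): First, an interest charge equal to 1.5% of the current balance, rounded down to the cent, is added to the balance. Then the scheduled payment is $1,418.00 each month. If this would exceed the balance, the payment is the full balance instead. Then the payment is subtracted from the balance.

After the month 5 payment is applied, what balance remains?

Month 1: $5,931.38 +$88.97 interest = $6,020.35; pay $1,418.00 → $4,602.35
Month 2: $4,602.35 +$69.03 interest = $4,671.38; pay $1,418.00 → $3,253.38
Month 3: $3,253.38 +$48.80 interest = $3,302.18; pay $1,418.00 → $1,884.18
Month 4: $1,884.18 +$28.26 interest = $1,912.44; pay $1,418.00 → $494.44
Month 5: $494.44 +$7.41 interest = $501.85; pay $501.85 → $0.00

$0.00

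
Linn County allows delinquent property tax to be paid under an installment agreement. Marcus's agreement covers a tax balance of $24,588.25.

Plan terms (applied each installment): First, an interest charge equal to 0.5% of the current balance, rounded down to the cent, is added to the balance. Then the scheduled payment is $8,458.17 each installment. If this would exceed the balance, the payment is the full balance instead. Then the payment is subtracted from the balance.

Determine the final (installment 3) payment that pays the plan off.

$7,915.49

# | Opening | Interest | Payment | End bal
1 | $24,588.25 | $122.94 | $8,458.17 | $16,253.02
2 | $16,253.02 | $81.26 | $8,458.17 | $7,876.11
3 | $7,876.11 | $39.38 | $7,915.49 | $0.00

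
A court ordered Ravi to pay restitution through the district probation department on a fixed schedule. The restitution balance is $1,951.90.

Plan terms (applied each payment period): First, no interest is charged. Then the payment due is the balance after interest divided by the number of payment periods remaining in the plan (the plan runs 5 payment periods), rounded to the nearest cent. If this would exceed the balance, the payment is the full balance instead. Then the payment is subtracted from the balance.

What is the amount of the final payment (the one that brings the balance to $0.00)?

Payment period 1: opening $1,951.90; payment $390.38; balance $1,561.52
Payment period 2: opening $1,561.52; payment $390.38; balance $1,171.14
Payment period 3: opening $1,171.14; payment $390.38; balance $780.76
Payment period 4: opening $780.76; payment $390.38; balance $390.38
Payment period 5: opening $390.38; payment $390.38; balance $0.00

$390.38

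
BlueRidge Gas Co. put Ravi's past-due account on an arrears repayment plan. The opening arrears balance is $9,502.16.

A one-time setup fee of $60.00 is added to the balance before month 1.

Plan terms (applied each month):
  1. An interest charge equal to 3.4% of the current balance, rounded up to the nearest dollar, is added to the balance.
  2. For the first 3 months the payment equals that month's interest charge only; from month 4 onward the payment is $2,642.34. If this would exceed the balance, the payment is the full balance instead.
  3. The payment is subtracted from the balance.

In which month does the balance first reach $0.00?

7

Month 1: opening $9,562.16; interest $326.00 → $9,888.16; payment $326.00; balance $9,562.16
Month 2: opening $9,562.16; interest $326.00 → $9,888.16; payment $326.00; balance $9,562.16
Month 3: opening $9,562.16; interest $326.00 → $9,888.16; payment $326.00; balance $9,562.16
Month 4: opening $9,562.16; interest $326.00 → $9,888.16; payment $2,642.34; balance $7,245.82
Month 5: opening $7,245.82; interest $247.00 → $7,492.82; payment $2,642.34; balance $4,850.48
Month 6: opening $4,850.48; interest $165.00 → $5,015.48; payment $2,642.34; balance $2,373.14
Month 7: opening $2,373.14; interest $81.00 → $2,454.14; payment $2,454.14; balance $0.00
Balance reaches $0.00 in month 7.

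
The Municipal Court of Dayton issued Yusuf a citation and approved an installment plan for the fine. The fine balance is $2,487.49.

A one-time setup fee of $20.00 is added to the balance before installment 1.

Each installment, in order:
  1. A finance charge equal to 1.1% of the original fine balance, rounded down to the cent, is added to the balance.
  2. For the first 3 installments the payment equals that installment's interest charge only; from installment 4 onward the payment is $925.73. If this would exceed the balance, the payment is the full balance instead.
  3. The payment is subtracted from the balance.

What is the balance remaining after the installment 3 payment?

$2,507.49

Installment 1: $2,507.49 +$27.36 interest = $2,534.85; pay $27.36 → $2,507.49
Installment 2: $2,507.49 +$27.36 interest = $2,534.85; pay $27.36 → $2,507.49
Installment 3: $2,507.49 +$27.36 interest = $2,534.85; pay $27.36 → $2,507.49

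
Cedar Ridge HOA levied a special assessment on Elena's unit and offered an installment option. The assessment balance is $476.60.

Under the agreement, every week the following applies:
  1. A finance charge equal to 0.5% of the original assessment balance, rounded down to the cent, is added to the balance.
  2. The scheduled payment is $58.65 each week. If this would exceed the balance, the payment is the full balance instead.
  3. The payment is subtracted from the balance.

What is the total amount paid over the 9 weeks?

Week 1: opening $476.60; interest $2.38 → $478.98; payment $58.65; balance $420.33
Week 2: opening $420.33; interest $2.38 → $422.71; payment $58.65; balance $364.06
Week 3: opening $364.06; interest $2.38 → $366.44; payment $58.65; balance $307.79
Week 4: opening $307.79; interest $2.38 → $310.17; payment $58.65; balance $251.52
Week 5: opening $251.52; interest $2.38 → $253.90; payment $58.65; balance $195.25
Week 6: opening $195.25; interest $2.38 → $197.63; payment $58.65; balance $138.98
Week 7: opening $138.98; interest $2.38 → $141.36; payment $58.65; balance $82.71
Week 8: opening $82.71; interest $2.38 → $85.09; payment $58.65; balance $26.44
Week 9: opening $26.44; interest $2.38 → $28.82; payment $28.82; balance $0.00
Total paid: $498.02

$498.02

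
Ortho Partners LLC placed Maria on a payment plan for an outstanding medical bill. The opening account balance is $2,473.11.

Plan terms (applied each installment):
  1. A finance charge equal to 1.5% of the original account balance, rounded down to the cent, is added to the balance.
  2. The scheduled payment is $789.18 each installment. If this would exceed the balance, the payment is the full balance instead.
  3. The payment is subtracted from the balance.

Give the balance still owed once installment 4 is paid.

Installment 1: $2,473.11 +$37.09 interest = $2,510.20; pay $789.18 → $1,721.02
Installment 2: $1,721.02 +$37.09 interest = $1,758.11; pay $789.18 → $968.93
Installment 3: $968.93 +$37.09 interest = $1,006.02; pay $789.18 → $216.84
Installment 4: $216.84 +$37.09 interest = $253.93; pay $253.93 → $0.00

$0.00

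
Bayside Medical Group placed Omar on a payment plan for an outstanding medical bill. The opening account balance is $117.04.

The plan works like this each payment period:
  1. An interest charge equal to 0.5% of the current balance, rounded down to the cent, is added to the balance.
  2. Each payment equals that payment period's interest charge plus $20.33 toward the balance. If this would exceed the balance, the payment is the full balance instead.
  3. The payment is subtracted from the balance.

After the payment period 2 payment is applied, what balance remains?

Payment period 1: opening $117.04; interest $0.58 → $117.62; payment $20.91; balance $96.71
Payment period 2: opening $96.71; interest $0.48 → $97.19; payment $20.81; balance $76.38

$76.38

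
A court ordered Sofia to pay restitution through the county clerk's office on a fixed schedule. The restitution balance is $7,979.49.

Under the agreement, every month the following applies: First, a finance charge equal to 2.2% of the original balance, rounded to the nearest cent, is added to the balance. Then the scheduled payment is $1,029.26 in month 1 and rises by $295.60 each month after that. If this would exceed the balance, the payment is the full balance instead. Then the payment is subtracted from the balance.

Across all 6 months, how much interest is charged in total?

Month 1: $7,979.49 +$175.55 interest = $8,155.04; pay $1,029.26 → $7,125.78
Month 2: $7,125.78 +$175.55 interest = $7,301.33; pay $1,324.86 → $5,976.47
Month 3: $5,976.47 +$175.55 interest = $6,152.02; pay $1,620.46 → $4,531.56
Month 4: $4,531.56 +$175.55 interest = $4,707.11; pay $1,916.06 → $2,791.05
Month 5: $2,791.05 +$175.55 interest = $2,966.60; pay $2,211.66 → $754.94
Month 6: $754.94 +$175.55 interest = $930.49; pay $930.49 → $0.00
Total interest: $175.55 + $175.55 + $175.55 + $175.55 + $175.55 + $175.55 = $1,053.30

$1,053.30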